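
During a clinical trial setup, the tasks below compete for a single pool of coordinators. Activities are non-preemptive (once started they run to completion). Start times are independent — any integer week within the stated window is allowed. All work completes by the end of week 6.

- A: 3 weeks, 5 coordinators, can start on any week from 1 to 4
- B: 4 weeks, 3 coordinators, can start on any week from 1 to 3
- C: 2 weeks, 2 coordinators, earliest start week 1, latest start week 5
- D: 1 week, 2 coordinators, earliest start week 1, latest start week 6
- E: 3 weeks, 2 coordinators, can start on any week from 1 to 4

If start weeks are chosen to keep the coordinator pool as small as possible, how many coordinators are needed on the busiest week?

8

Early-start (A@1, B@1, C@1, D@1, E@1) gives peak 14: w1:14  w2:12  w3:10  w4:3  w5:0  w6:0.
Shift C→4, D→5, E→4.
Schedule A@1, B@1, C@4, D@5, E@4: w1:8  w2:8  w3:8  w4:7  w5:6  w6:2 — peak 8.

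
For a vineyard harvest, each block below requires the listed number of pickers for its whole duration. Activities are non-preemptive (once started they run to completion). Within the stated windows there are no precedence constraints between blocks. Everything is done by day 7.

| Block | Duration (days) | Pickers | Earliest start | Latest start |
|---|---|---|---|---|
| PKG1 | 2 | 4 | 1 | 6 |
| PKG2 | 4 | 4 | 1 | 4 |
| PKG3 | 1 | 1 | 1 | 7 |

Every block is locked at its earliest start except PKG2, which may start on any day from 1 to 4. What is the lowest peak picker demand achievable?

5

PKG2@1: d1:9  d2:8  d3:4  d4:4  d5:0  d6:0  d7:0 → peak 9
PKG2@2: d1:5  d2:8  d3:4  d4:4  d5:4  d6:0  d7:0 → peak 8
PKG2@3: d1:5  d2:4  d3:4  d4:4  d5:4  d6:4  d7:0 → peak 5
PKG2@4: d1:5  d2:4  d3:0  d4:4  d5:4  d6:4  d7:4 → peak 5
Best is PKG2@3, peak 5.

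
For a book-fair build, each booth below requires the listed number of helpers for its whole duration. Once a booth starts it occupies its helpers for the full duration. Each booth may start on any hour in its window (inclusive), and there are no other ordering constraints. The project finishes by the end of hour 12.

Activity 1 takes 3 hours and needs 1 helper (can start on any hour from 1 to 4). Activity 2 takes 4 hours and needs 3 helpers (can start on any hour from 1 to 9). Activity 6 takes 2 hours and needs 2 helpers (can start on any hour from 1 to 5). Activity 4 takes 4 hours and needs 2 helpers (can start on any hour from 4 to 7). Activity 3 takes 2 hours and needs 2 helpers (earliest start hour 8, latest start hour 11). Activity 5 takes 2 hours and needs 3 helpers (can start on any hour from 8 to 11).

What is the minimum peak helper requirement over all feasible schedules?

4

Early-start (Activity 1@1, Activity 2@1, Activity 6@1, Activity 4@4, Activity 3@8, Activity 5@8) gives peak 6: h1:6  h2:6  h3:4  h4:5  h5:2  h6:2  h7:2  h8:5  h9:5  h10:0  h11:0  h12:0.
Shift Activity 6→5, Activity 4→5, Activity 5→10.
Schedule Activity 1@1, Activity 2@1, Activity 6@5, Activity 4@5, Activity 3@8, Activity 5@10: h1:4  h2:4  h3:4  h4:3  h5:4  h6:4  h7:2  h8:4  h9:2  h10:3  h11:3  h12:0 — peak 4.
Total helper-hours = 37 over 12 hours ⇒ peak ≥ ⌈37/12⌉ = 4, so 4 is optimal.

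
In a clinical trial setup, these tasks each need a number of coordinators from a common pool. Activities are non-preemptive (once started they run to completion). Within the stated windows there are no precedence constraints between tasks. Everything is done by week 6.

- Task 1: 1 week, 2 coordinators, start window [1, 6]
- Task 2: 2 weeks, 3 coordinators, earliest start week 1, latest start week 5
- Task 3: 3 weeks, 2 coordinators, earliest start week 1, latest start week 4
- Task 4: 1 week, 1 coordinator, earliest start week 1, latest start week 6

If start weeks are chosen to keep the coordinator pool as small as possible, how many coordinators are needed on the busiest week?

3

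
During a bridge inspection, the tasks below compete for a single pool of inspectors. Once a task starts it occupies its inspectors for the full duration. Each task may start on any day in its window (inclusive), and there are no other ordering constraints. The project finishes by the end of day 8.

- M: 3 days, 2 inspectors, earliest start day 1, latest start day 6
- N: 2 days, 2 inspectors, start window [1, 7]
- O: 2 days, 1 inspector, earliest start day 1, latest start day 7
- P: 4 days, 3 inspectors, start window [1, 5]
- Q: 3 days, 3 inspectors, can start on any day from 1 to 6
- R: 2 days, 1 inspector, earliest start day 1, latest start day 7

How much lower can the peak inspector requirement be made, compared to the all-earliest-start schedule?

Early-start peak: d1:12  d2:12  d3:8  d4:3  d5:0  d6:0  d7:0  d8:0 ⇒ 12.
Leveled (M@1, N@4, O@5, P@1, Q@6, R@5): d1:5  d2:5  d3:5  d4:5  d5:4  d6:5  d7:3  d8:3 ⇒ 5.
Reduction 12 − 5 = 7.

7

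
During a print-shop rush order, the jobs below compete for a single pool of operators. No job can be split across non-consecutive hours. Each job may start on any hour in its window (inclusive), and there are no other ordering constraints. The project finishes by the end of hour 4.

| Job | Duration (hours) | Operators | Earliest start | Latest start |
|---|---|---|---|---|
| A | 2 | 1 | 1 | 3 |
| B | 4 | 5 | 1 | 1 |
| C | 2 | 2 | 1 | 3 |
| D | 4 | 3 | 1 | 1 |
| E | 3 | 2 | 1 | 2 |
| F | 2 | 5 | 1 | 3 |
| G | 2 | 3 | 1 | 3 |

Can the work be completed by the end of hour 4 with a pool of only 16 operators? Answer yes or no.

yes

Schedule A@1, B@1, C@1, D@1, E@1, F@3, G@1: h1:16  h2:16  h3:15  h4:13 — peak 16 ≤ 16.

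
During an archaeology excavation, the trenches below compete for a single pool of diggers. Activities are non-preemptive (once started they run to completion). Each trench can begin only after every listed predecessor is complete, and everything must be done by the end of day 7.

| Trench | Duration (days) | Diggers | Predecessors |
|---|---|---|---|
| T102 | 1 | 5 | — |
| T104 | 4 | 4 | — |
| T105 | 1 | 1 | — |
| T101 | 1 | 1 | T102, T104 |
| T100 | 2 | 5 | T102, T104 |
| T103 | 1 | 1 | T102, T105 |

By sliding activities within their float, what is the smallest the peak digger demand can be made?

Early-start (T102@1, T104@1, T105@1, T101@5, T100@5, T103@2) gives peak 10: d1:10  d2:5  d3:4  d4:4  d5:6  d6:5  d7:0.
Shift T104→2, T101→6, T100→6.
Schedule T102@1, T104@2, T105@1, T101@6, T100@6, T103@2: d1:6  d2:5  d3:4  d4:4  d5:4  d6:6  d7:5 — peak 6.

6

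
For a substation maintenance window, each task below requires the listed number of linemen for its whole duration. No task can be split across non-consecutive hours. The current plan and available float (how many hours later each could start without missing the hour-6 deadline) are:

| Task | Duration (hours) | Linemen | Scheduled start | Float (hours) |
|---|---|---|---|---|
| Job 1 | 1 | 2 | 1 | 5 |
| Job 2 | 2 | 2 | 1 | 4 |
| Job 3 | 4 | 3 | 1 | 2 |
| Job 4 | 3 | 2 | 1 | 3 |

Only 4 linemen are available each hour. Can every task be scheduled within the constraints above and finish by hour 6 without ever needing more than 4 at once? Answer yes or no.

The minimum achievable peak is 5; 4 < 5, so no feasible schedule stays within the cap.

no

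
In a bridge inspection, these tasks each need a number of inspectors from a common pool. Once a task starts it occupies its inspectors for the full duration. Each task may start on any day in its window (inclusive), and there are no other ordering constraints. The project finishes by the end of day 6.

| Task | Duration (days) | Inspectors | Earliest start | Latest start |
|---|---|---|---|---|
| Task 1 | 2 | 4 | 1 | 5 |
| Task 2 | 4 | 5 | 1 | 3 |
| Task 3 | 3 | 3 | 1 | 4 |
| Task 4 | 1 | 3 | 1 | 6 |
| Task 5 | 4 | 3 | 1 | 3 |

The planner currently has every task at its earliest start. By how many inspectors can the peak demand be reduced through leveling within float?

Early-start peak: d1:18  d2:15  d3:11  d4:8  d5:0  d6:0 ⇒ 18.
Leveled (Task 1@1, Task 2@1, Task 3@3, Task 4@5, Task 5@3): d1:9  d2:9  d3:11  d4:11  d5:9  d6:3 ⇒ 11.
Reduction 18 − 11 = 7.

7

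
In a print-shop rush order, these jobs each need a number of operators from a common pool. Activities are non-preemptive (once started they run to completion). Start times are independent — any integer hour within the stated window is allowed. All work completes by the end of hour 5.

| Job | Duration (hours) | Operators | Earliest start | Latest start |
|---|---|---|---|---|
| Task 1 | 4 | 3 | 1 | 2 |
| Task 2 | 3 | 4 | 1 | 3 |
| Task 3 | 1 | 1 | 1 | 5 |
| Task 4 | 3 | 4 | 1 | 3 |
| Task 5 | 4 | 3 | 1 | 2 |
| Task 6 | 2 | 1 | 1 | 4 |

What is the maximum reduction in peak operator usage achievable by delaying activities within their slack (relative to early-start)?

2

Early-start peak: h1:16  h2:15  h3:14  h4:6  h5:0 ⇒ 16.
Leveled (Task 1@1, Task 2@1, Task 3@1, Task 4@1, Task 5@2, Task 6@4): h1:12  h2:14  h3:14  h4:7  h5:4 ⇒ 14.
Reduction 16 − 14 = 2.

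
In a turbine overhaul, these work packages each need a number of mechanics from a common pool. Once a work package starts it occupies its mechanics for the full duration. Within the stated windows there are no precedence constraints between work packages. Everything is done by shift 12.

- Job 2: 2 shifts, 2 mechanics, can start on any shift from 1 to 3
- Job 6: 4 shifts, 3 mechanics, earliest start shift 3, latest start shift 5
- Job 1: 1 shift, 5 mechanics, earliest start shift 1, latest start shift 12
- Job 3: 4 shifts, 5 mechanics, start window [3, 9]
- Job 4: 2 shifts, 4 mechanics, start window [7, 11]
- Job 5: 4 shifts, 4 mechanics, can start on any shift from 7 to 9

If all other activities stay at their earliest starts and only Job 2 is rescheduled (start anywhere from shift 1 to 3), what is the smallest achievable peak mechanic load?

8

Job 2@1: s1:7  s2:2  s3:8  s4:8  s5:8  s6:8  s7:8  s8:8  s9:4  s10:4  s11:0  s12:0 → peak 8
Job 2@2: s1:5  s2:2  s3:10  s4:8  s5:8  s6:8  s7:8  s8:8  s9:4  s10:4  s11:0  s12:0 → peak 10
Job 2@3: s1:5  s2:0  s3:10  s4:10  s5:8  s6:8  s7:8  s8:8  s9:4  s10:4  s11:0  s12:0 → peak 10
Best is Job 2@1, peak 8.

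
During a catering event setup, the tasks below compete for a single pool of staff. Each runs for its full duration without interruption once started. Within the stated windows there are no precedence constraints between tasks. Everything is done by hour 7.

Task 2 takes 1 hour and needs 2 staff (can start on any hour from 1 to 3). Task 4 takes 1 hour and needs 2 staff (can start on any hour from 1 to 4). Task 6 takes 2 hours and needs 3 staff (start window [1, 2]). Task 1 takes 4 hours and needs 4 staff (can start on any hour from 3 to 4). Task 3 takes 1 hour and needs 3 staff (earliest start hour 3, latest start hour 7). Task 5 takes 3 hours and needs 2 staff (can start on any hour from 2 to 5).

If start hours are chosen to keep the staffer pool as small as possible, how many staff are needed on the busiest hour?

Early-start (Task 2@1, Task 4@1, Task 6@1, Task 1@3, Task 3@3, Task 5@2) gives peak 9: h1:7  h2:5  h3:9  h4:6  h5:4  h6:4  h7:0.
Shift Task 6→2, Task 1→4, Task 5→4.
Schedule Task 2@1, Task 4@1, Task 6@2, Task 1@4, Task 3@3, Task 5@4: h1:4  h2:3  h3:6  h4:6  h5:6  h6:6  h7:4 — peak 6.

6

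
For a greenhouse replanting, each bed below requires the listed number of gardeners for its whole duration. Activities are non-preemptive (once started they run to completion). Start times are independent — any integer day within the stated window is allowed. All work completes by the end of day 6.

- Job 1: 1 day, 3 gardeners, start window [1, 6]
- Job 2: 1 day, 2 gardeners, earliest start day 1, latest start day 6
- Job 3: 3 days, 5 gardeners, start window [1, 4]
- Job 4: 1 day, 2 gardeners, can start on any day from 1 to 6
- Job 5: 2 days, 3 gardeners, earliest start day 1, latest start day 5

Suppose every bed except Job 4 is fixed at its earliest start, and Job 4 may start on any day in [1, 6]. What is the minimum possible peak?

13

Job 4@1: d1:15  d2:8  d3:5  d4:0  d5:0  d6:0 → peak 15
Job 4@2: d1:13  d2:10  d3:5  d4:0  d5:0  d6:0 → peak 13
Job 4@3: d1:13  d2:8  d3:7  d4:0  d5:0  d6:0 → peak 13
Job 4@4: d1:13  d2:8  d3:5  d4:2  d5:0  d6:0 → peak 13
Job 4@5: d1:13  d2:8  d3:5  d4:0  d5:2  d6:0 → peak 13
Job 4@6: d1:13  d2:8  d3:5  d4:0  d5:0  d6:2 → peak 13
Best is Job 4@2, peak 13.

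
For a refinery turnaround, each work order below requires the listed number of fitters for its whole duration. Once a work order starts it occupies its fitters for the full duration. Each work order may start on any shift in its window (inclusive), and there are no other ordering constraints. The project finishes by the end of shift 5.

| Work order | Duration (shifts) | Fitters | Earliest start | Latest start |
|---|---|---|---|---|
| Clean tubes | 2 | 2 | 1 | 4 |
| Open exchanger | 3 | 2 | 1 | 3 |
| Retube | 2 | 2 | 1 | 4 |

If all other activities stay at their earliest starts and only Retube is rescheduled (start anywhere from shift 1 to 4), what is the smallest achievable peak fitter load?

4

Retube@1: s1:6  s2:6  s3:2  s4:0  s5:0 → peak 6
Retube@2: s1:4  s2:6  s3:4  s4:0  s5:0 → peak 6
Retube@3: s1:4  s2:4  s3:4  s4:2  s5:0 → peak 4
Retube@4: s1:4  s2:4  s3:2  s4:2  s5:2 → peak 4
Best is Retube@3, peak 4.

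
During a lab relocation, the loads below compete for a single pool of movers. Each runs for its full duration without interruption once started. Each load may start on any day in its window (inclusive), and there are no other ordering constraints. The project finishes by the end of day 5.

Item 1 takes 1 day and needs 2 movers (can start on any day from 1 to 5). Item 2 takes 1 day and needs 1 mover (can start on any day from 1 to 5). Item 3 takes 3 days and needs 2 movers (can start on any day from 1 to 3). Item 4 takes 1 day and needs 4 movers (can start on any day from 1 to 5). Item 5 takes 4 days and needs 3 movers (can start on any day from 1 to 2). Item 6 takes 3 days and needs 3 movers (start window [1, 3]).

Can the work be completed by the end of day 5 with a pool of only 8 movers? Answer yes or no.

yes

Schedule Item 1@1, Item 2@1, Item 3@1, Item 4@4, Item 5@2, Item 6@1: d1:8  d2:8  d3:8  d4:7  d5:3 — peak 8 ≤ 8.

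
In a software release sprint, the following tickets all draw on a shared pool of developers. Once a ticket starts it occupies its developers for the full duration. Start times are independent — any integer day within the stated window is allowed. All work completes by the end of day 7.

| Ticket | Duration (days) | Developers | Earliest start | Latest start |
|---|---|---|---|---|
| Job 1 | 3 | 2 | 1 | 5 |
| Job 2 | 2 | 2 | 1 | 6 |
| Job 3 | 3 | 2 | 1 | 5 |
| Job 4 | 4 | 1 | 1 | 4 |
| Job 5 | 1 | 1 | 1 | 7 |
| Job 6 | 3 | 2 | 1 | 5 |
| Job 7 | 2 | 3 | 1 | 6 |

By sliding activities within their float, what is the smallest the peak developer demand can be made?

Early-start (Job 1@1, Job 2@1, Job 3@1, Job 4@1, Job 5@1, Job 6@1, Job 7@1) gives peak 13: d1:13  d2:12  d3:7  d4:1  d5:0  d6:0  d7:0.
Shift Job 3→3, Job 5→4, Job 6→5, Job 7→6.
Schedule Job 1@1, Job 2@1, Job 3@3, Job 4@1, Job 5@4, Job 6@5, Job 7@6: d1:5  d2:5  d3:5  d4:4  d5:4  d6:5  d7:5 — peak 5.
Total developer-days = 33 over 7 days ⇒ peak ≥ ⌈33/7⌉ = 5, so 5 is optimal.

5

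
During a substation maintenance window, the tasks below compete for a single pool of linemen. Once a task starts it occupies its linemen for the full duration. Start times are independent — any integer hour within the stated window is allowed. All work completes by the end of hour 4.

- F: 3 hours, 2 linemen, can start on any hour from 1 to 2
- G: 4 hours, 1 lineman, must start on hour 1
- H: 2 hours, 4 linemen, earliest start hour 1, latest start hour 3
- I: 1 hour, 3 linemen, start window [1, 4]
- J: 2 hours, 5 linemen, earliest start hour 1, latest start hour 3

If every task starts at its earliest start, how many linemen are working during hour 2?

At early start, hour 2 has: F, G, H, J.
Demand: 2 + 1 + 4 + 5 = 12.

12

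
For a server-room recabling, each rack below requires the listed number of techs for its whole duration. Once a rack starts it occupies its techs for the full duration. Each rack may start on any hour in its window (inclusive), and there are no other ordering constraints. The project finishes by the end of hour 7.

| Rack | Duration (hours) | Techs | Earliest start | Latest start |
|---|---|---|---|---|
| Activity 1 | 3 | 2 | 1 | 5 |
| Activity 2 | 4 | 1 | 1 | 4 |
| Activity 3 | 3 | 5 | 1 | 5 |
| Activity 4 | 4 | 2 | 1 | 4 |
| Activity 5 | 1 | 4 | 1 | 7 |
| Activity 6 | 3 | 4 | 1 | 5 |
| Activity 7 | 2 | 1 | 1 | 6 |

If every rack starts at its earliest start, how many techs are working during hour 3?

14

At early start, hour 3 has: Activity 1, Activity 2, Activity 3, Activity 4, Activity 6.
Demand: 2 + 1 + 5 + 2 + 4 = 14.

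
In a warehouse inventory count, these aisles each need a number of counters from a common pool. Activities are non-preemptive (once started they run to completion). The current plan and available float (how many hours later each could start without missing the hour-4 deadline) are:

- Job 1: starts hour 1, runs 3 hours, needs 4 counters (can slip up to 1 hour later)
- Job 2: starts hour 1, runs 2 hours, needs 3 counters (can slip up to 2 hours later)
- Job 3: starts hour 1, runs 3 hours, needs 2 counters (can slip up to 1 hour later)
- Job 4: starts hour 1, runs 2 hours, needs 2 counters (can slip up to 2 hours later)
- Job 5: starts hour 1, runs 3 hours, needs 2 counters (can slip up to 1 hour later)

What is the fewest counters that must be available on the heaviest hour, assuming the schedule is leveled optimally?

Early-start (Job 1@1, Job 2@1, Job 3@1, Job 4@1, Job 5@1) gives peak 13: h1:13  h2:13  h3:8  h4:0.
Shift Job 4→3.
Schedule Job 1@1, Job 2@1, Job 3@1, Job 4@3, Job 5@1: h1:11  h2:11  h3:10  h4:2 — peak 11.

11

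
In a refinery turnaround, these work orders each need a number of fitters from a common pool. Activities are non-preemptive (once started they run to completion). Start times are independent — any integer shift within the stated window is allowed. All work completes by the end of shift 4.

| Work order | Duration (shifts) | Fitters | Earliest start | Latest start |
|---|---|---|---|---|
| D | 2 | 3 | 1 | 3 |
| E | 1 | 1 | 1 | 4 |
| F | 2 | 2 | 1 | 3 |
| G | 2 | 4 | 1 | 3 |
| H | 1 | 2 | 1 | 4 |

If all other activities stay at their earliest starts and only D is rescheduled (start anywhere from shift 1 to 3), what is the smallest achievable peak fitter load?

D@1: s1:12  s2:9  s3:0  s4:0 → peak 12
D@2: s1:9  s2:9  s3:3  s4:0 → peak 9
D@3: s1:9  s2:6  s3:3  s4:3 → peak 9
Best is D@2, peak 9.

9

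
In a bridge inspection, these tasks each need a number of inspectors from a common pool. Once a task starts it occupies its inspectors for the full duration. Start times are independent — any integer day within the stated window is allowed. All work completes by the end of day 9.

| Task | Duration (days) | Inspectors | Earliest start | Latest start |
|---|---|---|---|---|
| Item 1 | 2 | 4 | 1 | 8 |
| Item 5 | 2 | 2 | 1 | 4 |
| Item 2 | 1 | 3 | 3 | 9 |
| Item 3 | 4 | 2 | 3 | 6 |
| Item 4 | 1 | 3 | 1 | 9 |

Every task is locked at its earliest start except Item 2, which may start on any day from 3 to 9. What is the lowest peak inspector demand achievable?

9

Item 2@3: d1:9  d2:6  d3:5  d4:2  d5:2  d6:2  d7:0  d8:0  d9:0 → peak 9
Item 2@4: d1:9  d2:6  d3:2  d4:5  d5:2  d6:2  d7:0  d8:0  d9:0 → peak 9
Item 2@5: d1:9  d2:6  d3:2  d4:2  d5:5  d6:2  d7:0  d8:0  d9:0 → peak 9
Item 2@6: d1:9  d2:6  d3:2  d4:2  d5:2  d6:5  d7:0  d8:0  d9:0 → peak 9
Item 2@7: d1:9  d2:6  d3:2  d4:2  d5:2  d6:2  d7:3  d8:0  d9:0 → peak 9
Item 2@8: d1:9  d2:6  d3:2  d4:2  d5:2  d6:2  d7:0  d8:3  d9:0 → peak 9
Item 2@9: d1:9  d2:6  d3:2  d4:2  d5:2  d6:2  d7:0  d8:0  d9:3 → peak 9
Best is Item 2@3, peak 9.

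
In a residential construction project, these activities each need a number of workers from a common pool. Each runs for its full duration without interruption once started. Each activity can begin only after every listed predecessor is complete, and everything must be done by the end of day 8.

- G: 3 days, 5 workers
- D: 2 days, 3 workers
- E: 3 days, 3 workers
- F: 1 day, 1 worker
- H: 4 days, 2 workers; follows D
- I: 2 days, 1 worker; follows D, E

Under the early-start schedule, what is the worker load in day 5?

At early start, day 5 has: H, I.
Demand: 2 + 1 = 3.

3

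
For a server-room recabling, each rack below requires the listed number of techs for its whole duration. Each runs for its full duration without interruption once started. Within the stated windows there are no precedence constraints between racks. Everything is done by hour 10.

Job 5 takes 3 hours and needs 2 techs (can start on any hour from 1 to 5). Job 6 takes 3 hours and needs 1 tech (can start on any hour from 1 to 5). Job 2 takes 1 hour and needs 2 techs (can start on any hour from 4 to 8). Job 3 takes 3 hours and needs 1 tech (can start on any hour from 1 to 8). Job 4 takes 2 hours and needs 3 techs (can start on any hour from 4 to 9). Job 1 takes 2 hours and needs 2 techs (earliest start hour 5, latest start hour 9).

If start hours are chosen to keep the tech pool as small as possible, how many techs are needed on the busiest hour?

3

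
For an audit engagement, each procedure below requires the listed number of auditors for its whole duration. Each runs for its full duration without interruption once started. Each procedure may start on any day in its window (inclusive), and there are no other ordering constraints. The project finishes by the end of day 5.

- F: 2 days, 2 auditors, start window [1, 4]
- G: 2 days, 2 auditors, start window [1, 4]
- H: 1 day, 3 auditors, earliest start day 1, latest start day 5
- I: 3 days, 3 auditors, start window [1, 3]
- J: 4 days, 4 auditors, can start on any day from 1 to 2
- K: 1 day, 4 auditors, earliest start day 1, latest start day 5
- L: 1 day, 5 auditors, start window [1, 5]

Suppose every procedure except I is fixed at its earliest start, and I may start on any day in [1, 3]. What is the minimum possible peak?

I@1: d1:23  d2:11  d3:7  d4:4  d5:0 → peak 23
I@2: d1:20  d2:11  d3:7  d4:7  d5:0 → peak 20
I@3: d1:20  d2:8  d3:7  d4:7  d5:3 → peak 20
Best is I@2, peak 20.

20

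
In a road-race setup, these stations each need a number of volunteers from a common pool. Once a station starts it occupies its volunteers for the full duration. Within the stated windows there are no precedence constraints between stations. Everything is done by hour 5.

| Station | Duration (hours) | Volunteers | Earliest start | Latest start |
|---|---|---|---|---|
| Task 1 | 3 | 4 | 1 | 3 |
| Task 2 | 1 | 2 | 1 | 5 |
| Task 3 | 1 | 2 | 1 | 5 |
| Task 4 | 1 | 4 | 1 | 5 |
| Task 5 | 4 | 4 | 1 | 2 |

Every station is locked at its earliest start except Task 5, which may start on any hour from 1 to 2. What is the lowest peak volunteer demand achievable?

12

Task 5@1: h1:16  h2:8  h3:8  h4:4  h5:0 → peak 16
Task 5@2: h1:12  h2:8  h3:8  h4:4  h5:4 → peak 12
Best is Task 5@2, peak 12.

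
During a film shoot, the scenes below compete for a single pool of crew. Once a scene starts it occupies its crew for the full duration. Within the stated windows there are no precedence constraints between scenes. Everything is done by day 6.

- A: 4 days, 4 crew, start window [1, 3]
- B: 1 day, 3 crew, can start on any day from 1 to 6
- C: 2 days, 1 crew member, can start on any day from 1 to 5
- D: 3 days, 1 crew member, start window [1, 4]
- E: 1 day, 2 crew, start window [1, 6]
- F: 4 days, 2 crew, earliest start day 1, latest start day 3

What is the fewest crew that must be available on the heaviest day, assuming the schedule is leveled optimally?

Early-start (A@1, B@1, C@1, D@1, E@1, F@1) gives peak 13: d1:13  d2:8  d3:7  d4:6  d5:0  d6:0.
Shift C→2, D→4, E→2, F→3.
Schedule A@1, B@1, C@2, D@4, E@2, F@3: d1:7  d2:7  d3:7  d4:7  d5:3  d6:3 — peak 7.

7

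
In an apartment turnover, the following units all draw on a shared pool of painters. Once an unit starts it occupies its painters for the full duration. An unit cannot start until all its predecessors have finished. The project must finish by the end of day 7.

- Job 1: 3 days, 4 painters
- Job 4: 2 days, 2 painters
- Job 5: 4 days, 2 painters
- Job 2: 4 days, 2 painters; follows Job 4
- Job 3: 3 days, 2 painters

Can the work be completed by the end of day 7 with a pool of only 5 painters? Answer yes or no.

no

Total painter-days = 38; over 7 days the average is 38/7 > 5, so some day must exceed 5.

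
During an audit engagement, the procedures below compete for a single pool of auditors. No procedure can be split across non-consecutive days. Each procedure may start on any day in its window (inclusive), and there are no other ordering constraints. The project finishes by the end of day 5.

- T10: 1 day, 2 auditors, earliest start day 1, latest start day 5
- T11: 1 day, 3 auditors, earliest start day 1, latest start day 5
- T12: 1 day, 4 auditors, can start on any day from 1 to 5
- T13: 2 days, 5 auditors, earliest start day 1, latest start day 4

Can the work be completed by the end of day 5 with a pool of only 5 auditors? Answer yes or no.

yes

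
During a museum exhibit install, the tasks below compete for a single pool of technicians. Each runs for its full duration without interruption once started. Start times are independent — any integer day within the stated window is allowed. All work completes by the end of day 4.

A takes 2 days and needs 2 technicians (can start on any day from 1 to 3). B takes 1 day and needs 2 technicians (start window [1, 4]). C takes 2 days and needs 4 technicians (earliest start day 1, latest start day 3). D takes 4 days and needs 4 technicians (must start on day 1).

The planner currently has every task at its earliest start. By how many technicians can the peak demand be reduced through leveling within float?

4

Early-start peak: d1:12  d2:10  d3:4  d4:4 ⇒ 12.
Leveled (A@1, B@1, C@3, D@1): d1:8  d2:6  d3:8  d4:8 ⇒ 8.
Reduction 12 − 8 = 4.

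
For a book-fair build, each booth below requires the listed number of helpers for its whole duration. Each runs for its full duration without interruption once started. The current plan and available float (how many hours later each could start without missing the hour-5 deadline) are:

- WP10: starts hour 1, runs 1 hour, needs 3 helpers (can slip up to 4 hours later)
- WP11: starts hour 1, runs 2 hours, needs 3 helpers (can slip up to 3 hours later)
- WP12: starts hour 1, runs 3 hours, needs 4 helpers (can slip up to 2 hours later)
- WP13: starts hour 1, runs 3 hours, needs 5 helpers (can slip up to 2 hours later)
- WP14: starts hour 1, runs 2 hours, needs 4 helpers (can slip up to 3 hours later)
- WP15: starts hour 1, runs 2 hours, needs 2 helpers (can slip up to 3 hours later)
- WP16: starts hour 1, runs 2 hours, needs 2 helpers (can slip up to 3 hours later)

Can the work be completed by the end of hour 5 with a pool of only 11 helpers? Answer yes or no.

yes

Schedule WP10@1, WP11@1, WP12@1, WP13@3, WP14@4, WP15@2, WP16@4: h1:10  h2:9  h3:11  h4:11  h5:11 — peak 11 ≤ 11.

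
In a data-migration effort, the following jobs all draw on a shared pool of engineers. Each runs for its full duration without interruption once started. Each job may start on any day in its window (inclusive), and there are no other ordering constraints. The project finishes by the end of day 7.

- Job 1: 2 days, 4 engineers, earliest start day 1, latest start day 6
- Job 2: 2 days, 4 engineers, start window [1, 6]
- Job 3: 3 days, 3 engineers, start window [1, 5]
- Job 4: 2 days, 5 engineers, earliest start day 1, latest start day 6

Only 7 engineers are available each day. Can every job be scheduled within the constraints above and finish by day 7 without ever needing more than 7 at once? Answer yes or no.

yes

Schedule Job 1@1, Job 2@3, Job 3@1, Job 4@5: d1:7  d2:7  d3:7  d4:4  d5:5  d6:5  d7:0 — peak 7 ≤ 7.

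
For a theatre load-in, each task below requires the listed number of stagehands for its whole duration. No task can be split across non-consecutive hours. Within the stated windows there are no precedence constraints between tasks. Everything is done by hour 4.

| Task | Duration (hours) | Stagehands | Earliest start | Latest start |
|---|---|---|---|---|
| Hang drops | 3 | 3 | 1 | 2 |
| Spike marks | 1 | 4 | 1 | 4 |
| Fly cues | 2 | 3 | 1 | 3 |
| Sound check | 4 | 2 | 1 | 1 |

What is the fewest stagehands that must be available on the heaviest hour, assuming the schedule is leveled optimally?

Early-start (Hang drops@1, Spike marks@1, Fly cues@1, Sound check@1) gives peak 12: h1:12  h2:8  h3:5  h4:2.
Shift Spike marks→4.
Schedule Hang drops@1, Spike marks@4, Fly cues@1, Sound check@1: h1:8  h2:8  h3:5  h4:6 — peak 8.
No arrangement of the 24 feasible schedules does better.

8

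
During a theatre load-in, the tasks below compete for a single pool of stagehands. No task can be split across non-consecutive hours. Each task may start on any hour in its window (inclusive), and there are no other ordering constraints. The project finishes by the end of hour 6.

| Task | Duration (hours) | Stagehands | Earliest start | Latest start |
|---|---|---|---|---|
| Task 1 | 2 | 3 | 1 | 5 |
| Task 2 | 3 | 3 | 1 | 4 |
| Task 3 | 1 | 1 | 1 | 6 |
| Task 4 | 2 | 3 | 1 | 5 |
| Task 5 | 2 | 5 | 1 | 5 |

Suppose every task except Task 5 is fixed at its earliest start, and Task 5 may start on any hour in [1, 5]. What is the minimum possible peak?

10

Task 5@1: h1:15  h2:14  h3:3  h4:0  h5:0  h6:0 → peak 15
Task 5@2: h1:10  h2:14  h3:8  h4:0  h5:0  h6:0 → peak 14
Task 5@3: h1:10  h2:9  h3:8  h4:5  h5:0  h6:0 → peak 10
Task 5@4: h1:10  h2:9  h3:3  h4:5  h5:5  h6:0 → peak 10
Task 5@5: h1:10  h2:9  h3:3  h4:0  h5:5  h6:5 → peak 10
Best is Task 5@3, peak 10.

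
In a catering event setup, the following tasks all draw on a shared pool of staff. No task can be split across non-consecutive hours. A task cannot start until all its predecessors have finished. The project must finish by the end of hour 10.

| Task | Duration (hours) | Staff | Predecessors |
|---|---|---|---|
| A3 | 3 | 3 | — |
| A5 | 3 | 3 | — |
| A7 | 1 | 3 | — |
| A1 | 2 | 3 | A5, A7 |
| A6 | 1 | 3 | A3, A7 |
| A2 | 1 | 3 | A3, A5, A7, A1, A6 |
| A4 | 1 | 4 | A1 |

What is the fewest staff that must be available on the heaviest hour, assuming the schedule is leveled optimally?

6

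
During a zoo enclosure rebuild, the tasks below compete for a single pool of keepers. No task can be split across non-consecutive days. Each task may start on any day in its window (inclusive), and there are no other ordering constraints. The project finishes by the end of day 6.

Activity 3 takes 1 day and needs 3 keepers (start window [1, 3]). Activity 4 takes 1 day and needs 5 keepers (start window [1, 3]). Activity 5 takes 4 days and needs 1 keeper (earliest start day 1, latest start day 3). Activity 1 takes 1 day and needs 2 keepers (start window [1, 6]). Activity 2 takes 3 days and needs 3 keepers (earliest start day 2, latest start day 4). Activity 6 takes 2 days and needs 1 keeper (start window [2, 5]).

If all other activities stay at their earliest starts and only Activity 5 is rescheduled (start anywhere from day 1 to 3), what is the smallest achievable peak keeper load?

Activity 5@1: d1:11  d2:5  d3:5  d4:4  d5:0  d6:0 → peak 11
Activity 5@2: d1:10  d2:5  d3:5  d4:4  d5:1  d6:0 → peak 10
Activity 5@3: d1:10  d2:4  d3:5  d4:4  d5:1  d6:1 → peak 10
Best is Activity 5@2, peak 10.

10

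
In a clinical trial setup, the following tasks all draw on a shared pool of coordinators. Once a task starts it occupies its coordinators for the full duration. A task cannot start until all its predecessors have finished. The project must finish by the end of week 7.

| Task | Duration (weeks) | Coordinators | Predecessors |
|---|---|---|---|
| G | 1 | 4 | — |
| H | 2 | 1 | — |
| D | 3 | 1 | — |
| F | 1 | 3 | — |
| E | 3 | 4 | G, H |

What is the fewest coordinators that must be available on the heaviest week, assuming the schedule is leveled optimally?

4

Early-start (G@1, H@1, D@1, F@1, E@3) gives peak 9: w1:9  w2:2  w3:5  w4:4  w5:4  w6:0  w7:0.
Shift H→2, D→2, F→4, E→5.
Schedule G@1, H@2, D@2, F@4, E@5: w1:4  w2:2  w3:2  w4:4  w5:4  w6:4  w7:4 — peak 4.
Total coordinator-weeks = 24 over 7 weeks ⇒ peak ≥ ⌈24/7⌉ = 4, so 4 is optimal.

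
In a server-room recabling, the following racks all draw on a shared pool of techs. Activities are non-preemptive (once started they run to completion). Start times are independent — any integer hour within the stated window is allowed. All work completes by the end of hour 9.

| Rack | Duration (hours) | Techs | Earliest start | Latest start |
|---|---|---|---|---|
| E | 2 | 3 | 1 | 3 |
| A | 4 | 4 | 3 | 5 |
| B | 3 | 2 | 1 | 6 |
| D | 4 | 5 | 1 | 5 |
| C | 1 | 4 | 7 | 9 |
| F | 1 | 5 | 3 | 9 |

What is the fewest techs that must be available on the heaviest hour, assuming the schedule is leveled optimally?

8

Early-start (E@1, A@3, B@1, D@1, C@7, F@3) gives peak 16: h1:10  h2:10  h3:16  h4:9  h5:4  h6:4  h7:4  h8:0  h9:0.
Shift A→5, B→3, F→9.
Schedule E@1, A@5, B@3, D@1, C@7, F@9: h1:8  h2:8  h3:7  h4:7  h5:6  h6:4  h7:8  h8:4  h9:5 — peak 8.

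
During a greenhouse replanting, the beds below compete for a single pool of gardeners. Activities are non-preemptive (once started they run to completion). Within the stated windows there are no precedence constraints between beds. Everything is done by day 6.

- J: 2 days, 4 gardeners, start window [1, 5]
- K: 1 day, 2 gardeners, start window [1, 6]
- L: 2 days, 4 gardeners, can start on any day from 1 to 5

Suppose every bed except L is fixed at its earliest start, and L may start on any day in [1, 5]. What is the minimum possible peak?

6

L@1: d1:10  d2:8  d3:0  d4:0  d5:0  d6:0 → peak 10
L@2: d1:6  d2:8  d3:4  d4:0  d5:0  d6:0 → peak 8
L@3: d1:6  d2:4  d3:4  d4:4  d5:0  d6:0 → peak 6
L@4: d1:6  d2:4  d3:0  d4:4  d5:4  d6:0 → peak 6
L@5: d1:6  d2:4  d3:0  d4:0  d5:4  d6:4 → peak 6
Best is L@3, peak 6.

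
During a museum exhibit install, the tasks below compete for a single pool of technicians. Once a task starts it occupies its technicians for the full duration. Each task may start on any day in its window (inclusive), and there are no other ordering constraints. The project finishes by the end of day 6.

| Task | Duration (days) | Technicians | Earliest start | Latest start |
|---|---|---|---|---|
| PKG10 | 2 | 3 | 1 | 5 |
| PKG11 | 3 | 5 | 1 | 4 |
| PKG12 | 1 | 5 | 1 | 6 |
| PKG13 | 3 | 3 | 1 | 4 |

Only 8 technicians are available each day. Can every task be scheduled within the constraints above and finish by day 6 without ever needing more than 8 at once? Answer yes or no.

yes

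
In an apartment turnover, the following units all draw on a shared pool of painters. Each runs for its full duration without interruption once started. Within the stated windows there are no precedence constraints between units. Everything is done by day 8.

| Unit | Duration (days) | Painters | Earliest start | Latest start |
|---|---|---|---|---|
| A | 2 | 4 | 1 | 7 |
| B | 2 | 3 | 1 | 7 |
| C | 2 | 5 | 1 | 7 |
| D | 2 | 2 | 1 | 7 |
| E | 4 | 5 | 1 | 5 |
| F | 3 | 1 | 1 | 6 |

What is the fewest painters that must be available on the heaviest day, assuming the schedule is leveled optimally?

Early-start (A@1, B@1, C@1, D@1, E@1, F@1) gives peak 20: d1:20  d2:20  d3:6  d4:5  d5:0  d6:0  d7:0  d8:0.
Shift C→3, D→3, E→5, F→5.
Schedule A@1, B@1, C@3, D@3, E@5, F@5: d1:7  d2:7  d3:7  d4:7  d5:6  d6:6  d7:6  d8:5 — peak 7.
Total painter-days = 51 over 8 days ⇒ peak ≥ ⌈51/8⌉ = 7, so 7 is optimal.

7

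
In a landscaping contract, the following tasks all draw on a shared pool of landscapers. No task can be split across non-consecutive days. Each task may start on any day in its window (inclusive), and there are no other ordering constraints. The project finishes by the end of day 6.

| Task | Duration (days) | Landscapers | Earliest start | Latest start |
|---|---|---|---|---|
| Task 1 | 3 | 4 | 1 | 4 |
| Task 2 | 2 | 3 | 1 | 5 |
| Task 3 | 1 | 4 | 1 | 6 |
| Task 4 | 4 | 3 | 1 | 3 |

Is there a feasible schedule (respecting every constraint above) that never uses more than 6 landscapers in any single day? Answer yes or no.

The minimum achievable peak is 7; 6 < 7, so no feasible schedule stays within the cap.

no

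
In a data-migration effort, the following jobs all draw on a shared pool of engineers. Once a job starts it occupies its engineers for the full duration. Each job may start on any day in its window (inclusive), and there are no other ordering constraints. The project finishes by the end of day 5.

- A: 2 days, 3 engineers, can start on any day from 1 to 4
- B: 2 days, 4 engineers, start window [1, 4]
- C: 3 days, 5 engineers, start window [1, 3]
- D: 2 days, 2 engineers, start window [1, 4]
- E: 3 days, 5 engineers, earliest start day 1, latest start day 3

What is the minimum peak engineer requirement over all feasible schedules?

10

Early-start (A@1, B@1, C@1, D@1, E@1) gives peak 19: d1:19  d2:19  d3:10  d4:0  d5:0.
Shift C→3, E→3.
Schedule A@1, B@1, C@3, D@1, E@3: d1:9  d2:9  d3:10  d4:10  d5:10 — peak 10.
Total engineer-days = 48 over 5 days ⇒ peak ≥ ⌈48/5⌉ = 10, so 10 is optimal.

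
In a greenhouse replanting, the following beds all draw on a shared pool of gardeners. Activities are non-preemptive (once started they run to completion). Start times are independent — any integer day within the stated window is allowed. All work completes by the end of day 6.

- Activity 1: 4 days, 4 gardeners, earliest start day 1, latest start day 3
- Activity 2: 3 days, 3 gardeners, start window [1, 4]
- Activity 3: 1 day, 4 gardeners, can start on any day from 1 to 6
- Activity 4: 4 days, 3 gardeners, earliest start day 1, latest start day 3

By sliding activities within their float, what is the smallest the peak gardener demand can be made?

Early-start (Activity 1@1, Activity 2@1, Activity 3@1, Activity 4@1) gives peak 14: d1:14  d2:10  d3:10  d4:7  d5:0  d6:0.
Shift Activity 3→5.
Schedule Activity 1@1, Activity 2@1, Activity 3@5, Activity 4@1: d1:10  d2:10  d3:10  d4:7  d5:4  d6:0 — peak 10.

10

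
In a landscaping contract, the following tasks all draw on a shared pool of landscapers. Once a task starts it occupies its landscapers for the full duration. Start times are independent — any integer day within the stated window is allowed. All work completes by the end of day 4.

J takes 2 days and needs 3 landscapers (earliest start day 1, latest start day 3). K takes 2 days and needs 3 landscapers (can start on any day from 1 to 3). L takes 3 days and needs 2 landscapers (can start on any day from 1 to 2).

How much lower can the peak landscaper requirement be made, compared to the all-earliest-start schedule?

3

Early-start peak: d1:8  d2:8  d3:2  d4:0 ⇒ 8.
Leveled (J@1, K@3, L@1): d1:5  d2:5  d3:5  d4:3 ⇒ 5.
Reduction 8 − 5 = 3.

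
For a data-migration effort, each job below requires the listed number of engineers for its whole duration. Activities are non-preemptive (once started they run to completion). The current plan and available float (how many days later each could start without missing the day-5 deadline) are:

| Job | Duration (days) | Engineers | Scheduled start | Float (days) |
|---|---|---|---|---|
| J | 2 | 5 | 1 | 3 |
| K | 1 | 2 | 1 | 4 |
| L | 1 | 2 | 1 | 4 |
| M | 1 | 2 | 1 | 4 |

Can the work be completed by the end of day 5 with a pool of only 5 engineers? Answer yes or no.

Schedule J@1, K@3, L@3, M@4: d1:5  d2:5  d3:4  d4:2  d5:0 — peak 5 ≤ 5.

yes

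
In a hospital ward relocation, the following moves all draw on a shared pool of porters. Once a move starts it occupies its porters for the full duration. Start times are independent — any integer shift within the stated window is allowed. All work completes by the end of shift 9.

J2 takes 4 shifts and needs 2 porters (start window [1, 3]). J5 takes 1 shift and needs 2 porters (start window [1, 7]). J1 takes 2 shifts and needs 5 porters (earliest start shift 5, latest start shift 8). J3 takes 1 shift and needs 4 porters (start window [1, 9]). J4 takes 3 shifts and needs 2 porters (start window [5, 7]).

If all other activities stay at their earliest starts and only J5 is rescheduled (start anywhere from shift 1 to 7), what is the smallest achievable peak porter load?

J5@1: s1:8  s2:2  s3:2  s4:2  s5:7  s6:7  s7:2  s8:0  s9:0 → peak 8
J5@2: s1:6  s2:4  s3:2  s4:2  s5:7  s6:7  s7:2  s8:0  s9:0 → peak 7
J5@3: s1:6  s2:2  s3:4  s4:2  s5:7  s6:7  s7:2  s8:0  s9:0 → peak 7
J5@4: s1:6  s2:2  s3:2  s4:4  s5:7  s6:7  s7:2  s8:0  s9:0 → peak 7
J5@5: s1:6  s2:2  s3:2  s4:2  s5:9  s6:7  s7:2  s8:0  s9:0 → peak 9
J5@6: s1:6  s2:2  s3:2  s4:2  s5:7  s6:9  s7:2  s8:0  s9:0 → peak 9
J5@7: s1:6  s2:2  s3:2  s4:2  s5:7  s6:7  s7:4  s8:0  s9:0 → peak 7
Best is J5@2, peak 7.

7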